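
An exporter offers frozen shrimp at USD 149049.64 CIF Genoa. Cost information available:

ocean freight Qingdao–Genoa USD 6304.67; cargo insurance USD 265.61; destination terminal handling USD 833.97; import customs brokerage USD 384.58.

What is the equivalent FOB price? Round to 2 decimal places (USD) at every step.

Not relevant to the conversion: brokerage, destination terminal — on the buyer under both terms; not part of either seller's price.
From CIF to FOB, the seller no longer bears: freight, insurance.
FOB price = 149049.64 − 6304.67 − 265.61 = 142479.36

FOB price: USD 142479.36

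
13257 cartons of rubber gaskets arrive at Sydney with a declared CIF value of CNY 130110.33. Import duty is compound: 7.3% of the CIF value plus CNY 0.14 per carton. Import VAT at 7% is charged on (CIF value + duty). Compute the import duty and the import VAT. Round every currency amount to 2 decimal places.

Ad valorem component: 130110.33 × 7.3% = 9498.05
Specific component: 13257 × 0.14 = 1855.98
Import duty = 9498.05 + 1855.98 = 11354.03
VAT base = CIF + duty = 130110.33 + 11354.03 = 141464.36
Import VAT = 141464.36 × 7% = 9902.51

Import duty: CNY 11354.03; import VAT: CNY 9902.51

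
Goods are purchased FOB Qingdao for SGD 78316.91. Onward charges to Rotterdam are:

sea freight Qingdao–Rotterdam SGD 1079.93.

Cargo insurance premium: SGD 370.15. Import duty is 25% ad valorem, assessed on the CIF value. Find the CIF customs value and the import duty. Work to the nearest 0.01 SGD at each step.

CIF = FOB price + freight + insurance
CIF = 78316.91 + 1079.93 + 370.15 = 79766.99
Import duty = 79766.99 × 25% = 19941.75

CIF value: SGD 79766.99; import duty: SGD 19941.75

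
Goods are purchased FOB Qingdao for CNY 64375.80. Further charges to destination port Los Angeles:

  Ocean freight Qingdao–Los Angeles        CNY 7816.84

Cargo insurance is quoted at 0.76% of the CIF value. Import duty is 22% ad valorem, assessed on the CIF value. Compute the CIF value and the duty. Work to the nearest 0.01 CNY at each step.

Let C be the CIF value. C = FOB price + freight + 0.76% × C
C − 0.76% × C = 64375.80 + 7816.84
0.9924 × C = 72192.64
C = 72192.64 / 0.9924 = 72745.51
Insurance premium = 0.76% × 72745.51 = 552.87
Import duty = 72745.51 × 22% = 16004.01

CIF value: CNY 72745.51; import duty: CNY 16004.01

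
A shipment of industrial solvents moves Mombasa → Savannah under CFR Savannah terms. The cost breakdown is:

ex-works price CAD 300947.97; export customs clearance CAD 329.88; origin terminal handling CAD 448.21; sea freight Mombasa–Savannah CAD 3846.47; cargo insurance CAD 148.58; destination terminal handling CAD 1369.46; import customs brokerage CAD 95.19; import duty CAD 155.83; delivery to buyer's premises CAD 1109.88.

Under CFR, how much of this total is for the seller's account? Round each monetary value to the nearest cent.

CFR: the seller pays costs through ocean freight to the destination port, but not insurance.
Seller's account: goods 300947.97 + export clearance 329.88 + origin terminal 448.21 + freight 3846.47 = 305572.53
Buyer's account: insurance 148.58 + destination terminal 1369.46 + brokerage 95.19 + duty 155.83 + delivery 1109.88 = 2878.94

Seller's account: CAD 305572.53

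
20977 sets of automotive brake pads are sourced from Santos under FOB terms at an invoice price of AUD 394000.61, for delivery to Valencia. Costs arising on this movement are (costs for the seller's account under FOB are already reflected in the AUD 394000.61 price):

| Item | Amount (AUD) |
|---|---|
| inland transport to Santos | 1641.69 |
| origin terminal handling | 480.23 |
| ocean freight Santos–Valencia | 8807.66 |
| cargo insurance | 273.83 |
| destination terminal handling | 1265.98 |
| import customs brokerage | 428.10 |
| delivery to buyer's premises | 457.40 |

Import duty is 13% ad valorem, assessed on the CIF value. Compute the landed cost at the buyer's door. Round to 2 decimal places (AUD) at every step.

Total landed cost: AUD 457634.25

FOB: the seller bears costs until goods are on board at the origin port; the buyer bears freight, insurance and all costs thereafter.
Already in the invoice (seller's account under FOB): inland to port, origin terminal — exclude.
CIF value = FOB price + freight + insurance = 394000.61 + 8807.66 + 273.83 = 403082.10
Import duty = 403082.10 × 13% = 52400.67
Buyer bears: freight 8807.66 + insurance 273.83 + destination terminal 1265.98 + brokerage 428.10 + delivery 457.40 + duty 52400.67 = 63633.64
Landed cost = invoice 394000.61 + 63633.64 = 457634.25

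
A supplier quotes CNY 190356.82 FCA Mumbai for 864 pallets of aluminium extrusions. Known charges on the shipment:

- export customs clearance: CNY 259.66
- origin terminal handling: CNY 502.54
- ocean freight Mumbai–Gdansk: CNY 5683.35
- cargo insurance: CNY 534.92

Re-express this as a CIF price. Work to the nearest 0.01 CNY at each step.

Not relevant to the conversion: export clearance — on the seller under both FCA and CIF; already in the FCA price and stays in the CIF price.
From FCA to CIF, the seller additionally bears: origin terminal, freight, insurance.
CIF price = 190356.82 + 502.54 + 5683.35 + 534.92 = 197077.63

CIF price: CNY 197077.63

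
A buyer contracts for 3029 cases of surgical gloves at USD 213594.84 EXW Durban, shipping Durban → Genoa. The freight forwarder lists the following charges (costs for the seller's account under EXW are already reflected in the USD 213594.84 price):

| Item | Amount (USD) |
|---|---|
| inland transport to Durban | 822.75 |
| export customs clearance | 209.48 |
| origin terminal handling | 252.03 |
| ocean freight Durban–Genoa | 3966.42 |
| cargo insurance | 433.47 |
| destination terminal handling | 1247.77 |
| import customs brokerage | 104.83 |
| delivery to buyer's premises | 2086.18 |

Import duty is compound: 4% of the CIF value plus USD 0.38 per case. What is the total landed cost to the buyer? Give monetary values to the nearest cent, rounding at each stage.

Total landed cost: USD 232639.95

EXW: the seller makes goods available at their premises; the buyer bears all onward costs.
CIF value = EXW price + inland to port + export clearance + origin terminal + freight + insurance = 213594.84 + 822.75 + 209.48 + 252.03 + 3966.42 + 433.47 = 219278.99
Ad valorem component: 219278.99 × 4% = 8771.16
Specific component: 3029 × 0.38 = 1151.02
Import duty = 8771.16 + 1151.02 = 9922.18
Buyer bears: inland to port 822.75 + export clearance 209.48 + origin terminal 252.03 + freight 3966.42 + insurance 433.47 + destination terminal 1247.77 + brokerage 104.83 + delivery 2086.18 + duty 9922.18 = 19045.11
Landed cost = invoice 213594.84 + 19045.11 = 232639.95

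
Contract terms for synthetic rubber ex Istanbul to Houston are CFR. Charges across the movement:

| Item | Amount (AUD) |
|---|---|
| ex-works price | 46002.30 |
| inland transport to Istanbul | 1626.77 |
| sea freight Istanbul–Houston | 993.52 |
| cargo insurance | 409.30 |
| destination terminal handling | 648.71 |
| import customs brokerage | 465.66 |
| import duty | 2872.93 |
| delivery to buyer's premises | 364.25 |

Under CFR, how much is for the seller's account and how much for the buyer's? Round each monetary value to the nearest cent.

Seller: AUD 48622.59; buyer: AUD 4760.85

CFR: the seller pays costs through ocean freight to the destination port, but not insurance.
Seller's account: goods 46002.30 + inland to port 1626.77 + freight 993.52 = 48622.59
Buyer's account: insurance 409.30 + destination terminal 648.71 + brokerage 465.66 + duty 2872.93 + delivery 364.25 = 4760.85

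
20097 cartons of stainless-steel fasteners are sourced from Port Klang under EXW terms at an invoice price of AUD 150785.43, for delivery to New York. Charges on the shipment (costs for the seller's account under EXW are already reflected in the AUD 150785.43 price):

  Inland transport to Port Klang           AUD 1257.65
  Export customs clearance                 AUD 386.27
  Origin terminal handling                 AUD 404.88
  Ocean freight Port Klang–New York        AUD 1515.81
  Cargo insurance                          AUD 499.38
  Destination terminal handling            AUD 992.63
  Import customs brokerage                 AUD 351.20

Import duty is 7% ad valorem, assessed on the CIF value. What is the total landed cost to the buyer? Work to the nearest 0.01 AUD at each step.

Total landed cost: AUD 167032.71

EXW: the seller makes goods available at their premises; the buyer bears all onward costs.
CIF value = EXW price + inland to port + export clearance + origin terminal + freight + insurance = 150785.43 + 1257.65 + 386.27 + 404.88 + 1515.81 + 499.38 = 154849.42
Import duty = 154849.42 × 7% = 10839.46
Buyer bears: inland to port 1257.65 + export clearance 386.27 + origin terminal 404.88 + freight 1515.81 + insurance 499.38 + destination terminal 992.63 + brokerage 351.20 + duty 10839.46 = 16247.28
Landed cost = invoice 150785.43 + 16247.28 = 167032.71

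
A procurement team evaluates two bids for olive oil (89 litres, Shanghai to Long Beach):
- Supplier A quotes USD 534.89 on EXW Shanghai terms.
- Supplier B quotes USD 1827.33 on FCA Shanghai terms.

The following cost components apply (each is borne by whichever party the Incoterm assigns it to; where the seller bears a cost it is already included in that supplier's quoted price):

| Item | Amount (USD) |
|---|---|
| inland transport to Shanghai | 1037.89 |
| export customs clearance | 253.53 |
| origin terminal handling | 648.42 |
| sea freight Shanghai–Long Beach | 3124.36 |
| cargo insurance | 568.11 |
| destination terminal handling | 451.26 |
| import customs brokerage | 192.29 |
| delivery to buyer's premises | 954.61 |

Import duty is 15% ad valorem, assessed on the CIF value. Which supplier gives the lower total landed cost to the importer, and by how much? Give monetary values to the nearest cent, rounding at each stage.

Supplier A is cheaper by USD 1.17

Supplier A (EXW):
CIF value = EXW price + inland to port + export clearance + origin terminal + freight + insurance = 534.89 + 1037.89 + 253.53 + 648.42 + 3124.36 + 568.11 = 6167.20
Import duty = 6167.20 × 15% = 925.08
Buyer bears (A): 1037.89 + 253.53 + 648.42 + 3124.36 + 568.11 + 451.26 + 192.29 + 954.61 = 7230.47
Landed cost (A) = invoice 534.89 + 7230.47 + duty 925.08 = 8690.44
Supplier B (FCA):
CIF value = FCA price + origin terminal + freight + insurance = 1827.33 + 648.42 + 3124.36 + 568.11 = 6168.22
Import duty = 6168.22 × 15% = 925.23
Buyer bears (B): 648.42 + 3124.36 + 568.11 + 451.26 + 192.29 + 954.61 = 5939.05
Landed cost (B) = invoice 1827.33 + 5939.05 + duty 925.23 = 8691.61
Difference = |8690.44 − 8691.61| = 1.17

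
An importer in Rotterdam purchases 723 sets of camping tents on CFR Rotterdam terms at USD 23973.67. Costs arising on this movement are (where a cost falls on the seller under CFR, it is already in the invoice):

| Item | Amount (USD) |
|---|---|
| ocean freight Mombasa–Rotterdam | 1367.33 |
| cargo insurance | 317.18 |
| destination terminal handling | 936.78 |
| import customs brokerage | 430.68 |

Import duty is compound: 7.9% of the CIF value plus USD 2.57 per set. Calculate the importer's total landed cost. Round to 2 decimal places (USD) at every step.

Total landed cost: USD 29435.40

CFR: the seller pays costs through ocean freight to the destination port, but not insurance.
Already in the invoice (seller's account under CFR): freight — exclude.
CIF value = CFR price + insurance = 23973.67 + 317.18 = 24290.85
Ad valorem component: 24290.85 × 7.9% = 1918.98
Specific component: 723 × 2.57 = 1858.11
Import duty = 1918.98 + 1858.11 = 3777.09
Buyer bears: insurance 317.18 + destination terminal 936.78 + brokerage 430.68 + duty 3777.09 = 5461.73
Landed cost = invoice 23973.67 + 5461.73 = 29435.40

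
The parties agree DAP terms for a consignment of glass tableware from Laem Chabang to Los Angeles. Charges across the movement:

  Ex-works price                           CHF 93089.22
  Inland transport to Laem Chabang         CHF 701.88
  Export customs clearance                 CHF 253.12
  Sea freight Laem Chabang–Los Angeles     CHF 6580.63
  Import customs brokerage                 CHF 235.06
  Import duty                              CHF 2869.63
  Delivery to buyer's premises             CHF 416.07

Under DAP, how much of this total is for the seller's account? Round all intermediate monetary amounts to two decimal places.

Seller's account: CHF 101040.92

DAP: the seller bears all costs to the named destination except import duty and clearance.
Seller's account: goods 93089.22 + inland to port 701.88 + export clearance 253.12 + freight 6580.63 + delivery 416.07 = 101040.92
Buyer's account: brokerage 235.06 + duty 2869.63 = 3104.69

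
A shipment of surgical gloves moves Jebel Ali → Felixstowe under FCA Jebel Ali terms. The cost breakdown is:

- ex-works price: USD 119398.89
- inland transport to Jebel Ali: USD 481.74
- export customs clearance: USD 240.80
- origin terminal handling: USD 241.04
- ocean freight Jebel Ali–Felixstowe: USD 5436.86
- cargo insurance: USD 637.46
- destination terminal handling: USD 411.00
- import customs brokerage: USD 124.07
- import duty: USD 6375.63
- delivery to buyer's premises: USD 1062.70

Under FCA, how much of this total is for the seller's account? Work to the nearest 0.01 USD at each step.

Seller's account: USD 120121.43

FCA: the seller delivers export-cleared goods to the carrier; the buyer bears costs from that point.
Seller's account: goods 119398.89 + inland to port 481.74 + export clearance 240.80 = 120121.43
Buyer's account: origin terminal 241.04 + freight 5436.86 + insurance 637.46 + destination terminal 411.00 + brokerage 124.07 + duty 6375.63 + delivery 1062.70 = 14288.76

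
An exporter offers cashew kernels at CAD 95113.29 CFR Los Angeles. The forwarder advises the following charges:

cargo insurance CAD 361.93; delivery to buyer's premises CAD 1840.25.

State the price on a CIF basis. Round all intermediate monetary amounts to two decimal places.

CIF price: CAD 95475.22

Not relevant to the conversion: delivery — on the buyer under both terms; not part of either seller's price.
From CFR to CIF, the seller additionally bears: insurance.
CIF price = 95113.29 + 361.93 = 95475.22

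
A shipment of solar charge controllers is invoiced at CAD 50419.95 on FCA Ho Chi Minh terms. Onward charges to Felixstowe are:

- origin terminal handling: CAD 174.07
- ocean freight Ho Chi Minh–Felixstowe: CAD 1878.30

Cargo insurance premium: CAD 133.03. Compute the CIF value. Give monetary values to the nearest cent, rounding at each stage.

CIF = FCA price + pre-shipment costs + freight + insurance
CIF = 50419.95 + 174.07 + 1878.30 + 133.03 = 52605.35

CIF value: CAD 52605.35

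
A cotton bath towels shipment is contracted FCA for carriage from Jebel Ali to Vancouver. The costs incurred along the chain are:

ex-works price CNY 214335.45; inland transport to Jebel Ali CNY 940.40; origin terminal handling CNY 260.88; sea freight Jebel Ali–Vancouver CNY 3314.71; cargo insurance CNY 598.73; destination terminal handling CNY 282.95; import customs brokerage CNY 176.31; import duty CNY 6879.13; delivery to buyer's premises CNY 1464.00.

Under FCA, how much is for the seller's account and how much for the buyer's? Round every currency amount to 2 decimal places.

FCA: the seller delivers export-cleared goods to the carrier; the buyer bears costs from that point.
Seller's account: goods 214335.45 + inland to port 940.40 = 215275.85
Buyer's account: origin terminal 260.88 + freight 3314.71 + insurance 598.73 + destination terminal 282.95 + brokerage 176.31 + duty 6879.13 + delivery 1464.00 = 12976.71

Seller: CNY 215275.85; buyer: CNY 12976.71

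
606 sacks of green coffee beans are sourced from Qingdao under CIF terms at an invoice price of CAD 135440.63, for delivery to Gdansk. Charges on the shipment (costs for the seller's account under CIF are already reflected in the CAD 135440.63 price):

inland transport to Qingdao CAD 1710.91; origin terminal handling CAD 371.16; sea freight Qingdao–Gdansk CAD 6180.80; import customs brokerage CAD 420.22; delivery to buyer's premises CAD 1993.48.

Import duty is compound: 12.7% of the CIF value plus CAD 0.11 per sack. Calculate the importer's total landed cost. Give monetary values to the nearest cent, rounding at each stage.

Total landed cost: CAD 155121.95

CIF: the seller pays costs through ocean freight and marine insurance to the destination port.
Already in the invoice (seller's account under CIF): inland to port, origin terminal, freight — exclude.
The CIF price already equals the CIF value: 135440.63
Ad valorem component: 135440.63 × 12.7% = 17200.96
Specific component: 606 × 0.11 = 66.66
Import duty = 17200.96 + 66.66 = 17267.62
Buyer bears: brokerage 420.22 + delivery 1993.48 + duty 17267.62 = 19681.32
Landed cost = invoice 135440.63 + 19681.32 = 155121.95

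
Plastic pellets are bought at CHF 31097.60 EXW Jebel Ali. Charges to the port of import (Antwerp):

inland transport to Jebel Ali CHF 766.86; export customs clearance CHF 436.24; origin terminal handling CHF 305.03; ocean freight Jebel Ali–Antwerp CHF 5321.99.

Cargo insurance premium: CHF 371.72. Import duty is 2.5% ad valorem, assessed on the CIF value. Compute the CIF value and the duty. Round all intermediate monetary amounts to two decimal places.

CIF = EXW price + pre-shipment costs + freight + insurance
CIF = 31097.60 + 766.86 + 436.24 + 305.03 + 5321.99 + 371.72 = 38299.44
Import duty = 38299.44 × 2.5% = 957.49

CIF value: CHF 38299.44; import duty: CHF 957.49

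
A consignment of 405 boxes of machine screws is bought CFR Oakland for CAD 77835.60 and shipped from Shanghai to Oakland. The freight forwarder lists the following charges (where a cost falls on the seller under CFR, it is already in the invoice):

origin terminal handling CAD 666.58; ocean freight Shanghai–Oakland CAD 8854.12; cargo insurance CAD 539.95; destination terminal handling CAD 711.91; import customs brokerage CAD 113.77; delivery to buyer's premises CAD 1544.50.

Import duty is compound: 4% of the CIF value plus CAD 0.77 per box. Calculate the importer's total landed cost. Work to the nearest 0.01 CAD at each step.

CFR: the seller pays costs through ocean freight to the destination port, but not insurance.
Already in the invoice (seller's account under CFR): origin terminal, freight — exclude.
CIF value = CFR price + insurance = 77835.60 + 539.95 = 78375.55
Ad valorem component: 78375.55 × 4% = 3135.02
Specific component: 405 × 0.77 = 311.85
Import duty = 3135.02 + 311.85 = 3446.87
Buyer bears: insurance 539.95 + destination terminal 711.91 + brokerage 113.77 + delivery 1544.50 + duty 3446.87 = 6357.00
Landed cost = invoice 77835.60 + 6357.00 = 84192.60

Total landed cost: CAD 84192.60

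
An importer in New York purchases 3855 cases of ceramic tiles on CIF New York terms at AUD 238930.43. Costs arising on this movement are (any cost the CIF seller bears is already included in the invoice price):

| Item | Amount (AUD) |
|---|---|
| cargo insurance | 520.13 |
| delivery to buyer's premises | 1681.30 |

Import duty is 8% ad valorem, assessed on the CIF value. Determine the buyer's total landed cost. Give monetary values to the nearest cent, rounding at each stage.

Total landed cost: AUD 259726.16

CIF: the seller pays costs through ocean freight and marine insurance to the destination port.
Already in the invoice (seller's account under CIF): insurance — exclude.
The CIF price already equals the CIF value: 238930.43
Import duty = 238930.43 × 8% = 19114.43
Buyer bears: delivery 1681.30 + duty 19114.43 = 20795.73
Landed cost = invoice 238930.43 + 20795.73 = 259726.16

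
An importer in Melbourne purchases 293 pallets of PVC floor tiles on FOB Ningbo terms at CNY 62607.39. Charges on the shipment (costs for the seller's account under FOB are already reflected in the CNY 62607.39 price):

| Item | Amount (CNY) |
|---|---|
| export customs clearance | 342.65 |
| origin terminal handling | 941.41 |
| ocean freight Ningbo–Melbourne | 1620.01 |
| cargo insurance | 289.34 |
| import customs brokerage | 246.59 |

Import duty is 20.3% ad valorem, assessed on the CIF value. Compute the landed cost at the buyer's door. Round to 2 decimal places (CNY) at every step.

Total landed cost: CNY 77860.23

FOB: the seller bears costs until goods are on board at the origin port; the buyer bears freight, insurance and all costs thereafter.
Already in the invoice (seller's account under FOB): export clearance, origin terminal — exclude.
CIF value = FOB price + freight + insurance = 62607.39 + 1620.01 + 289.34 = 64516.74
Import duty = 64516.74 × 20.3% = 13096.90
Buyer bears: freight 1620.01 + insurance 289.34 + brokerage 246.59 + duty 13096.90 = 15252.84
Landed cost = invoice 62607.39 + 15252.84 = 77860.23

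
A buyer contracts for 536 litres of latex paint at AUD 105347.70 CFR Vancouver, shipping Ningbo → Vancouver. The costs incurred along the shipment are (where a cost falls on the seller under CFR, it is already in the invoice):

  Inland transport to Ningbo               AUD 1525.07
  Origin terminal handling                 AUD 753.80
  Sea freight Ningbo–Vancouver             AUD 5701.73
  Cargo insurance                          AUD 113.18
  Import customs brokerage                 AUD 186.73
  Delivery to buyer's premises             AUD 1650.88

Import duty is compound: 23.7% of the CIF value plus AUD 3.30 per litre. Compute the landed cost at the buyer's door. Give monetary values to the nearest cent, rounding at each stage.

Total landed cost: AUD 134061.52

CFR: the seller pays costs through ocean freight to the destination port, but not insurance.
Already in the invoice (seller's account under CFR): inland to port, origin terminal, freight — exclude.
CIF value = CFR price + insurance = 105347.70 + 113.18 = 105460.88
Ad valorem component: 105460.88 × 23.7% = 24994.23
Specific component: 536 × 3.30 = 1768.80
Import duty = 24994.23 + 1768.80 = 26763.03
Buyer bears: insurance 113.18 + brokerage 186.73 + delivery 1650.88 + duty 26763.03 = 28713.82
Landed cost = invoice 105347.70 + 28713.82 = 134061.52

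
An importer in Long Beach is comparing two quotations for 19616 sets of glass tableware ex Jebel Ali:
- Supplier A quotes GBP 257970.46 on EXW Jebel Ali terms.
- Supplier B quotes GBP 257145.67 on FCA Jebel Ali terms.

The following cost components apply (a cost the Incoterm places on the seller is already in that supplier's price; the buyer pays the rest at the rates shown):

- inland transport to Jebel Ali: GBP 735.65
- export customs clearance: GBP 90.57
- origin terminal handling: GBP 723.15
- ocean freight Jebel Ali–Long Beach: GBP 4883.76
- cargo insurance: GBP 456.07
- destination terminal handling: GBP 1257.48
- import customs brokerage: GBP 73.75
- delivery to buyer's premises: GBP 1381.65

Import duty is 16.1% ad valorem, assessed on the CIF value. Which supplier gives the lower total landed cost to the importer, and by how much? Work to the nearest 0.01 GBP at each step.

Supplier B is cheaper by GBP 1916.83

Supplier A (EXW):
CIF value = EXW price + inland to port + export clearance + origin terminal + freight + insurance = 257970.46 + 735.65 + 90.57 + 723.15 + 4883.76 + 456.07 = 264859.66
Import duty = 264859.66 × 16.1% = 42642.41
Buyer bears (A): 735.65 + 90.57 + 723.15 + 4883.76 + 456.07 + 1257.48 + 73.75 + 1381.65 = 9602.08
Landed cost (A) = invoice 257970.46 + 9602.08 + duty 42642.41 = 310214.95
Supplier B (FCA):
CIF value = FCA price + origin terminal + freight + insurance = 257145.67 + 723.15 + 4883.76 + 456.07 = 263208.65
Import duty = 263208.65 × 16.1% = 42376.59
Buyer bears (B): 723.15 + 4883.76 + 456.07 + 1257.48 + 73.75 + 1381.65 = 8775.86
Landed cost (B) = invoice 257145.67 + 8775.86 + duty 42376.59 = 308298.12
Difference = |310214.95 − 308298.12| = 1916.83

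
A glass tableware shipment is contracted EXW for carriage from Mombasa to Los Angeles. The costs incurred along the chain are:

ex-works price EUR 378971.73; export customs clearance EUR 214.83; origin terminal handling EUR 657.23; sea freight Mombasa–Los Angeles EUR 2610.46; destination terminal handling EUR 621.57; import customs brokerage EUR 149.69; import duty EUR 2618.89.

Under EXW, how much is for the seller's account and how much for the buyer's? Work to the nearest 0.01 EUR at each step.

Seller: EUR 378971.73; buyer: EUR 6872.67

EXW: the seller makes goods available at their premises; the buyer bears all onward costs.
Seller's account: goods 378971.73 = 378971.73
Buyer's account: export clearance 214.83 + origin terminal 657.23 + freight 2610.46 + destination terminal 621.57 + brokerage 149.69 + duty 2618.89 = 6872.67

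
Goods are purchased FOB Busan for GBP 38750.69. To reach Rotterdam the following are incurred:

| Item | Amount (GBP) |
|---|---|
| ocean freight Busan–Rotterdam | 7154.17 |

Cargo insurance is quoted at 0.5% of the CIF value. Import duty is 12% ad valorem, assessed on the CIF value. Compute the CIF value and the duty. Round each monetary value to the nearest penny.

Let C be the CIF value. C = FOB price + freight + 0.5% × C
C − 0.5% × C = 38750.69 + 7154.17
0.995 × C = 45904.86
C = 45904.86 / 0.995 = 46135.54
Insurance premium = 0.5% × 46135.54 = 230.68
Import duty = 46135.54 × 12% = 5536.26

CIF value: GBP 46135.54; import duty: GBP 5536.26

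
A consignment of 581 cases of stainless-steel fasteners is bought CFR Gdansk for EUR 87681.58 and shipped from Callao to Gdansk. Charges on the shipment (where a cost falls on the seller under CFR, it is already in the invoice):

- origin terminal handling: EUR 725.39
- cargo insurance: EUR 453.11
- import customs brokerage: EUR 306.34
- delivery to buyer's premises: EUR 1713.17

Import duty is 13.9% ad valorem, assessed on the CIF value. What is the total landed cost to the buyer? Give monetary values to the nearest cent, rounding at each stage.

CFR: the seller pays costs through ocean freight to the destination port, but not insurance.
Already in the invoice (seller's account under CFR): origin terminal — exclude.
CIF value = CFR price + insurance = 87681.58 + 453.11 = 88134.69
Import duty = 88134.69 × 13.9% = 12250.72
Buyer bears: insurance 453.11 + brokerage 306.34 + delivery 1713.17 + duty 12250.72 = 14723.34
Landed cost = invoice 87681.58 + 14723.34 = 102404.92

Total landed cost: EUR 102404.92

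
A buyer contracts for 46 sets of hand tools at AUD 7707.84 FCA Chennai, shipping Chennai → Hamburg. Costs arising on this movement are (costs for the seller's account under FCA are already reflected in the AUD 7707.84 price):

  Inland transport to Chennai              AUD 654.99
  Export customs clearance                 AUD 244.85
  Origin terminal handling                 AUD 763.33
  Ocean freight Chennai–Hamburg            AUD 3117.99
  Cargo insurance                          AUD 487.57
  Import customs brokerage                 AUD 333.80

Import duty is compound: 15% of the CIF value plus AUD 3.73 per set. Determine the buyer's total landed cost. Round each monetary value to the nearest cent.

FCA: the seller delivers export-cleared goods to the carrier; the buyer bears costs from that point.
Already in the invoice (seller's account under FCA): inland to port, export clearance — exclude.
CIF value = FCA price + origin terminal + freight + insurance = 7707.84 + 763.33 + 3117.99 + 487.57 = 12076.73
Ad valorem component: 12076.73 × 15% = 1811.51
Specific component: 46 × 3.73 = 171.58
Import duty = 1811.51 + 171.58 = 1983.09
Buyer bears: origin terminal 763.33 + freight 3117.99 + insurance 487.57 + brokerage 333.80 + duty 1983.09 = 6685.78
Landed cost = invoice 7707.84 + 6685.78 = 14393.62

Total landed cost: AUD 14393.62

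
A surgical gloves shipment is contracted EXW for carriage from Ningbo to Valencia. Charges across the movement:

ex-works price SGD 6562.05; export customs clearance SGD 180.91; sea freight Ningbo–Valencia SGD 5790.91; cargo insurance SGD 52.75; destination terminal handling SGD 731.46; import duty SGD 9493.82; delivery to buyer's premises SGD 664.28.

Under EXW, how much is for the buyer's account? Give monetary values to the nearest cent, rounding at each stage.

Buyer's account: SGD 16914.13

EXW: the seller makes goods available at their premises; the buyer bears all onward costs.
Seller's account: goods 6562.05 = 6562.05
Buyer's account: export clearance 180.91 + freight 5790.91 + insurance 52.75 + destination terminal 731.46 + duty 9493.82 + delivery 664.28 = 16914.13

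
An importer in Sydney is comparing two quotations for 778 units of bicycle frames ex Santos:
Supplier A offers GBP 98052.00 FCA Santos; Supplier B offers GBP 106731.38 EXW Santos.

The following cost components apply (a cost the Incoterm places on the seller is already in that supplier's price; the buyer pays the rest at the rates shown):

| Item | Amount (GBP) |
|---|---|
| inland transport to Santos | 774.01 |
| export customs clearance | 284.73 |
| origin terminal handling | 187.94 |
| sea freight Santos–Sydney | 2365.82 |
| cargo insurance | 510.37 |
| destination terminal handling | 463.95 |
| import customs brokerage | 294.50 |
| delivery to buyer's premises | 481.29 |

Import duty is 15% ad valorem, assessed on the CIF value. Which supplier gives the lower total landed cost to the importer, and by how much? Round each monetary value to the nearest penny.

Supplier A is cheaper by GBP 11198.84

Supplier A (FCA):
CIF value = FCA price + origin terminal + freight + insurance = 98052.00 + 187.94 + 2365.82 + 510.37 = 101116.13
Import duty = 101116.13 × 15% = 15167.42
Buyer bears (A): 187.94 + 2365.82 + 510.37 + 463.95 + 294.50 + 481.29 = 4303.87
Landed cost (A) = invoice 98052.00 + 4303.87 + duty 15167.42 = 117523.29
Supplier B (EXW):
CIF value = EXW price + inland to port + export clearance + origin terminal + freight + insurance = 106731.38 + 774.01 + 284.73 + 187.94 + 2365.82 + 510.37 = 110854.25
Import duty = 110854.25 × 15% = 16628.14
Buyer bears (B): 774.01 + 284.73 + 187.94 + 2365.82 + 510.37 + 463.95 + 294.50 + 481.29 = 5362.61
Landed cost (B) = invoice 106731.38 + 5362.61 + duty 16628.14 = 128722.13
Difference = |117523.29 − 128722.13| = 11198.84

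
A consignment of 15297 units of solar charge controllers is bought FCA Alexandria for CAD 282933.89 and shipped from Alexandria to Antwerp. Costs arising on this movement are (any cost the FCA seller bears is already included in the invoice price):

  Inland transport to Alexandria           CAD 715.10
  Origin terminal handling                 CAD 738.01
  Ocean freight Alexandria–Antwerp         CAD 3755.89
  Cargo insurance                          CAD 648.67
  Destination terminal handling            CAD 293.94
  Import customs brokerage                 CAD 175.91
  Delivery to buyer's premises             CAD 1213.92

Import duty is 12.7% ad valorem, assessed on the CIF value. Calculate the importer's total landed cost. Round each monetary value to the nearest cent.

Total landed cost: CAD 326345.94

FCA: the seller delivers export-cleared goods to the carrier; the buyer bears costs from that point.
Already in the invoice (seller's account under FCA): inland to port — exclude.
CIF value = FCA price + origin terminal + freight + insurance = 282933.89 + 738.01 + 3755.89 + 648.67 = 288076.46
Import duty = 288076.46 × 12.7% = 36585.71
Buyer bears: origin terminal 738.01 + freight 3755.89 + insurance 648.67 + destination terminal 293.94 + brokerage 175.91 + delivery 1213.92 + duty 36585.71 = 43412.05
Landed cost = invoice 282933.89 + 43412.05 = 326345.94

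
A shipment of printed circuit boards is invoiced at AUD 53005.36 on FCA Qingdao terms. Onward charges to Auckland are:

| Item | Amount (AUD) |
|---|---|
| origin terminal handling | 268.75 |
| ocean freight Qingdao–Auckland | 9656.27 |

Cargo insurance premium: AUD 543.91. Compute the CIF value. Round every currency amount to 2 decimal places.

CIF = FCA price + pre-shipment costs + freight + insurance
CIF = 53005.36 + 268.75 + 9656.27 + 543.91 = 63474.29

CIF value: AUD 63474.29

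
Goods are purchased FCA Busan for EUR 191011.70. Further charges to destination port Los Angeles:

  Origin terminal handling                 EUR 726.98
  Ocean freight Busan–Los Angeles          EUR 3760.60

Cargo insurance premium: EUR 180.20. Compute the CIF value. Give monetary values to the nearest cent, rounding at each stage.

CIF value: EUR 195679.48

CIF = FCA price + pre-shipment costs + freight + insurance
CIF = 191011.70 + 726.98 + 3760.60 + 180.20 = 195679.48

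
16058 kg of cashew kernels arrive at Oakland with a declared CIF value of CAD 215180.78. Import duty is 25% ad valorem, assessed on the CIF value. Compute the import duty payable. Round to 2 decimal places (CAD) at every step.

Import duty: CAD 53795.20

Import duty = 215180.78 × 25% = 53795.20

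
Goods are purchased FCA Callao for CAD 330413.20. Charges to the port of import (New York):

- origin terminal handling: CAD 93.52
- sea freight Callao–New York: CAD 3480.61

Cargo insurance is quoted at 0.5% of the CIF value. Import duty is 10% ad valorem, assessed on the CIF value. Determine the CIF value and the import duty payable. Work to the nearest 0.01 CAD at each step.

Let C be the CIF value. C = FCA price + pre-shipment costs + freight + 0.5% × C
C − 0.5% × C = 330413.20 + 93.52 + 3480.61
0.995 × C = 333987.33
C = 333987.33 / 0.995 = 335665.66
Insurance premium = 0.5% × 335665.66 = 1678.33
Import duty = 335665.66 × 10% = 33566.57

CIF value: CAD 335665.66; import duty: CAD 33566.57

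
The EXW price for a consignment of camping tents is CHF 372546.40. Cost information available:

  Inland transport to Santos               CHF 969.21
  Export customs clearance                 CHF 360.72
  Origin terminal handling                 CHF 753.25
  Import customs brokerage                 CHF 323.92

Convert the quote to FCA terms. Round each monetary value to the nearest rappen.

Not relevant to the conversion: origin terminal, brokerage — on the buyer under both terms; not part of either seller's price.
From EXW to FCA, the seller additionally bears: inland to port, export clearance.
FCA price = 372546.40 + 969.21 + 360.72 = 373876.33

FCA price: CHF 373876.33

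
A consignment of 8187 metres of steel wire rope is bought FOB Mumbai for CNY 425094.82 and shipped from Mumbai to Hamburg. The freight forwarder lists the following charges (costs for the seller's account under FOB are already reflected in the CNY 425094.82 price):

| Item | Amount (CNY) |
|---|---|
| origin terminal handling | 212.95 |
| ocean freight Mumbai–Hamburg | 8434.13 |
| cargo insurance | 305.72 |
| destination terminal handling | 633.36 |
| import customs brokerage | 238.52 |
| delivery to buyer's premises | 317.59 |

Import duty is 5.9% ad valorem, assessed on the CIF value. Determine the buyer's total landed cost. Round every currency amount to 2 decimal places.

FOB: the seller bears costs until goods are on board at the origin port; the buyer bears freight, insurance and all costs thereafter.
Already in the invoice (seller's account under FOB): origin terminal — exclude.
CIF value = FOB price + freight + insurance = 425094.82 + 8434.13 + 305.72 = 433834.67
Import duty = 433834.67 × 5.9% = 25596.25
Buyer bears: freight 8434.13 + insurance 305.72 + destination terminal 633.36 + brokerage 238.52 + delivery 317.59 + duty 25596.25 = 35525.57
Landed cost = invoice 425094.82 + 35525.57 = 460620.39

Total landed cost: CNY 460620.39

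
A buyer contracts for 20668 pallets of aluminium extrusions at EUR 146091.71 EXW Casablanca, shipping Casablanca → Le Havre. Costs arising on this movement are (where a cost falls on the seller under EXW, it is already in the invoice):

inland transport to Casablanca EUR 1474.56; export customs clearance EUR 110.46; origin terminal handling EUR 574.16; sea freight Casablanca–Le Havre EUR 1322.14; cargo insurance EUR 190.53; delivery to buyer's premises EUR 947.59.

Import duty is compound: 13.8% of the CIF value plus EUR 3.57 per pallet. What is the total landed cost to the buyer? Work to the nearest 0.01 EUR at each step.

EXW: the seller makes goods available at their premises; the buyer bears all onward costs.
CIF value = EXW price + inland to port + export clearance + origin terminal + freight + insurance = 146091.71 + 1474.56 + 110.46 + 574.16 + 1322.14 + 190.53 = 149763.56
Ad valorem component: 149763.56 × 13.8% = 20667.37
Specific component: 20668 × 3.57 = 73784.76
Import duty = 20667.37 + 73784.76 = 94452.13
Buyer bears: inland to port 1474.56 + export clearance 110.46 + origin terminal 574.16 + freight 1322.14 + insurance 190.53 + delivery 947.59 + duty 94452.13 = 99071.57
Landed cost = invoice 146091.71 + 99071.57 = 245163.28

Total landed cost: EUR 245163.28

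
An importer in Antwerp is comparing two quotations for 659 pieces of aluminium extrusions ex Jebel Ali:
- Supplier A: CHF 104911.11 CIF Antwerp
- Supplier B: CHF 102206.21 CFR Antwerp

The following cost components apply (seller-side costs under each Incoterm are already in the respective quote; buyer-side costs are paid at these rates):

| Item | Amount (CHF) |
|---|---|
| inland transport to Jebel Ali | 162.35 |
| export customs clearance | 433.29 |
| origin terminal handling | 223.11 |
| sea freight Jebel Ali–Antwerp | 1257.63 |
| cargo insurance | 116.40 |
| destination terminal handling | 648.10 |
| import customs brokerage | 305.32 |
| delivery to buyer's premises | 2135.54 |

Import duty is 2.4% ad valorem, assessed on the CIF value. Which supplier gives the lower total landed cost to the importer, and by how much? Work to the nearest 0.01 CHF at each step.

Supplier A (CIF):
The CIF price already equals the CIF value: 104911.11
Import duty = 104911.11 × 2.4% = 2517.87
Buyer bears (A): 648.10 + 305.32 + 2135.54 = 3088.96
Landed cost (A) = invoice 104911.11 + 3088.96 + duty 2517.87 = 110517.94
Supplier B (CFR):
CIF value = CFR price + insurance = 102206.21 + 116.40 = 102322.61
Import duty = 102322.61 × 2.4% = 2455.74
Buyer bears (B): 116.40 + 648.10 + 305.32 + 2135.54 = 3205.36
Landed cost (B) = invoice 102206.21 + 3205.36 + duty 2455.74 = 107867.31
Difference = |110517.94 − 107867.31| = 2650.63

Supplier B is cheaper by CHF 2650.63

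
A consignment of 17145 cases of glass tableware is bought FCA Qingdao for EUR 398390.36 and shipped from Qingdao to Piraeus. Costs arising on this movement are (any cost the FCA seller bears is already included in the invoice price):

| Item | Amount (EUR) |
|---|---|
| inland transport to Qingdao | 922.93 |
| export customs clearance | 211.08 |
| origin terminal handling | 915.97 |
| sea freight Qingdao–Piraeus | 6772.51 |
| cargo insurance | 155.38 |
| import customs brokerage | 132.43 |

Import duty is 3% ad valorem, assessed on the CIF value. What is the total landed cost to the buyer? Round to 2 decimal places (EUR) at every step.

FCA: the seller delivers export-cleared goods to the carrier; the buyer bears costs from that point.
Already in the invoice (seller's account under FCA): inland to port, export clearance — exclude.
CIF value = FCA price + origin terminal + freight + insurance = 398390.36 + 915.97 + 6772.51 + 155.38 = 406234.22
Import duty = 406234.22 × 3% = 12187.03
Buyer bears: origin terminal 915.97 + freight 6772.51 + insurance 155.38 + brokerage 132.43 + duty 12187.03 = 20163.32
Landed cost = invoice 398390.36 + 20163.32 = 418553.68

Total landed cost: EUR 418553.68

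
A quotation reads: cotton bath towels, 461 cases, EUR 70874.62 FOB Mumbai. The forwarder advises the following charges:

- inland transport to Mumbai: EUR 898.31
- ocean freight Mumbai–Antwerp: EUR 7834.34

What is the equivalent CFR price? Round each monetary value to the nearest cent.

CFR price: EUR 78708.96

Not relevant to the conversion: inland to port — on the seller under both FOB and CFR; already in the FOB price and stays in the CFR price.
From FOB to CFR, the seller additionally bears: freight.
CFR price = 70874.62 + 7834.34 = 78708.96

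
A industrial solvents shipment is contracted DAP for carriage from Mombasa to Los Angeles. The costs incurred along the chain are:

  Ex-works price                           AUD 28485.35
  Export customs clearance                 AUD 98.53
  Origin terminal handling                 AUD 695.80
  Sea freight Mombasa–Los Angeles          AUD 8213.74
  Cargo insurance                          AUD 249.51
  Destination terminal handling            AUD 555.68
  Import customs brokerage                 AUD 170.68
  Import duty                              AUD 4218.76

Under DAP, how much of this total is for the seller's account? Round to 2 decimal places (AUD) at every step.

DAP: the seller bears all costs to the named destination except import duty and clearance.
Seller's account: goods 28485.35 + export clearance 98.53 + origin terminal 695.80 + freight 8213.74 + insurance 249.51 + destination terminal 555.68 = 38298.61
Buyer's account: brokerage 170.68 + duty 4218.76 = 4389.44

Seller's account: AUD 38298.61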